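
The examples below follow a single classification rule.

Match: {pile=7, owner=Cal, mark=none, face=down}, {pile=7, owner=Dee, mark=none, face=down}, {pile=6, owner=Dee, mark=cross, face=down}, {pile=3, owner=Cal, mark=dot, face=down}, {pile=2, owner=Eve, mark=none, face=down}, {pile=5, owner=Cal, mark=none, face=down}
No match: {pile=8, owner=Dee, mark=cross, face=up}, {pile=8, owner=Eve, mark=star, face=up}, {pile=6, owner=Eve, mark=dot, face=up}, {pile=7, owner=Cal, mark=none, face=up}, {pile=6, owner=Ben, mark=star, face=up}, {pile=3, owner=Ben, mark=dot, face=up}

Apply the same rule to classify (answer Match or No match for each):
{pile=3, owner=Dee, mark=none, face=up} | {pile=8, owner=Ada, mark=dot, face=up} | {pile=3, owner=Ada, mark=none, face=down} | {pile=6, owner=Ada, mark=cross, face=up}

All 'Match' examples share one property — face is down — and every 'No match' example lacks it.
{pile=3, owner=Dee, mark=none, face=up}: face is up — fails the rule, so No match. {pile=8, owner=Ada, mark=dot, face=up}: face is up — fails the rule, so No match. {pile=3, owner=Ada, mark=none, face=down}: face is down — matches, so Match. {pile=6, owner=Ada, mark=cross, face=up}: face is up — fails the rule, so No match.

No match, No match, Match, No match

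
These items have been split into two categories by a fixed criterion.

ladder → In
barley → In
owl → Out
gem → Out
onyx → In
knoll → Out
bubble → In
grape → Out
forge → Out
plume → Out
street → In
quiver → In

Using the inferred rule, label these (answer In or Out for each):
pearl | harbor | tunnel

One predicate separates the groups cleanly: even length.
pearl: length 5 — lacks this property, so Out.
harbor: length 6 — checks out, so In.
tunnel: length 6 — checks out, so In.

Out, In, In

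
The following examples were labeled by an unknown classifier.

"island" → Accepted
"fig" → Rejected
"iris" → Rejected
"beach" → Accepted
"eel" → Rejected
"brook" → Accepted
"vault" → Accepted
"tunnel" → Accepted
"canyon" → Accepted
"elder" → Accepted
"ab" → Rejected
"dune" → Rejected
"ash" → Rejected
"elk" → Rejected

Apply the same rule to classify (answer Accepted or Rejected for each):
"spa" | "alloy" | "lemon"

Every 'Accepted' example satisfies: length ≥ 5. None of the 'Rejected' examples do.
"spa" → length 3 → Rejected.
"alloy" → length 5 → Accepted.
"lemon" → length 5 → Accepted.

Rejected, Accepted, Accepted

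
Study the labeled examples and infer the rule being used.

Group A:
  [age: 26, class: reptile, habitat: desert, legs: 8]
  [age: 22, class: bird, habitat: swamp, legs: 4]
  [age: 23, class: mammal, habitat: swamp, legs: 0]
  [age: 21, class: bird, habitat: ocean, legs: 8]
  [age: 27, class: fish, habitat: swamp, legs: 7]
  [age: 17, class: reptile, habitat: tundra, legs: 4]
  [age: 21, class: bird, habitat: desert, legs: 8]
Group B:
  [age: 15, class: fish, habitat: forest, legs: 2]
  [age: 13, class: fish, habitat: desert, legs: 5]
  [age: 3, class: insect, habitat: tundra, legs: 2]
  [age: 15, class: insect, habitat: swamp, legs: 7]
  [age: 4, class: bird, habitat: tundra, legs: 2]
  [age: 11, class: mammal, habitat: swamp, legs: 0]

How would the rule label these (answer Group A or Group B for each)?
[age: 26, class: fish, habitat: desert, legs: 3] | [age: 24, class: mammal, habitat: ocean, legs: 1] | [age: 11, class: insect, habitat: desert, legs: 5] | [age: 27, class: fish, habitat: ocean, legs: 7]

Group A, Group A, Group B, Group A

The pattern is that an item is 'Group A' exactly when: age ≥ 17.
[age: 26, class: fish, habitat: desert, legs: 3]: Group A (age = 26).
[age: 24, class: mammal, habitat: ocean, legs: 1]: Group A (age = 24).
[age: 11, class: insect, habitat: desert, legs: 5]: Group B (age = 11).
[age: 27, class: fish, habitat: ocean, legs: 7]: Group A (age = 27).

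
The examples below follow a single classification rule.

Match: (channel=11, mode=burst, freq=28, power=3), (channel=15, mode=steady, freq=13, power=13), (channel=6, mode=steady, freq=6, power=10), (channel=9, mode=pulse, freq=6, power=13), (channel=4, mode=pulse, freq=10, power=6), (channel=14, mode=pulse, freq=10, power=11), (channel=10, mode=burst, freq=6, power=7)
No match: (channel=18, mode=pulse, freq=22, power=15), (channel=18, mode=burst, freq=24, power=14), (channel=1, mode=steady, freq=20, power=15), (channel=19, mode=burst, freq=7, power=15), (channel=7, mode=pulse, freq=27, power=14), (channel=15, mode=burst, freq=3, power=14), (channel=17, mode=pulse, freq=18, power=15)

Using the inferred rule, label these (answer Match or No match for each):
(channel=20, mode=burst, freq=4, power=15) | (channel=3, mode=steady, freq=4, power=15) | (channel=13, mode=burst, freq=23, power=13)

All 'Match' examples share one property — power ≤ 13 — and every 'No match' example lacks it.
(channel=20, mode=burst, freq=4, power=15) → power = 15 → No match.
(channel=3, mode=steady, freq=4, power=15) → power = 15 → No match.
(channel=13, mode=burst, freq=23, power=13) → power = 13 → Match.

No match, No match, Match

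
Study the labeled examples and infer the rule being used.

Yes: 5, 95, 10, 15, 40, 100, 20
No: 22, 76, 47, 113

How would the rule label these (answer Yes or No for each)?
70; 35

The rule appears to be: multiple of 5.
70 → 70 = 5·14 → Yes.
35 → 35 = 5·7 → Yes.

Yes, Yes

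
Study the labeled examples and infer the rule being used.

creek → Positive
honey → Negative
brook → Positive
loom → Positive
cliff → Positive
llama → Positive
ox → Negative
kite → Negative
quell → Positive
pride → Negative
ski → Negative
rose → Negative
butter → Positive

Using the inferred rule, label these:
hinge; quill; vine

The pattern is that an item is 'Positive' exactly when: has a double letter.
hinge — no doubled letter, hence Negative. quill — 'll' doubled, hence Positive. vine — no doubled letter, hence Negative.

Negative, Positive, Negative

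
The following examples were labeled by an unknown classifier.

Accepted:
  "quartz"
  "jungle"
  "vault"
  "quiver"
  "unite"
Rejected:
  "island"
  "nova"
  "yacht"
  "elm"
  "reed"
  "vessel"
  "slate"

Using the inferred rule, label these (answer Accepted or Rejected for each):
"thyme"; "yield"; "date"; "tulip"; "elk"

Rejected, Rejected, Rejected, Accepted, Rejected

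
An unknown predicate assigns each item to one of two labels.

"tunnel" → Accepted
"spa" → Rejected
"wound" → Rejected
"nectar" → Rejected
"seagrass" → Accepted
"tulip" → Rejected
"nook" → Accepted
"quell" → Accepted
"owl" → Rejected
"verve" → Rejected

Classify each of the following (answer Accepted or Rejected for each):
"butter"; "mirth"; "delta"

The classifier is using: has a double letter.

Accepted, Rejected, Rejected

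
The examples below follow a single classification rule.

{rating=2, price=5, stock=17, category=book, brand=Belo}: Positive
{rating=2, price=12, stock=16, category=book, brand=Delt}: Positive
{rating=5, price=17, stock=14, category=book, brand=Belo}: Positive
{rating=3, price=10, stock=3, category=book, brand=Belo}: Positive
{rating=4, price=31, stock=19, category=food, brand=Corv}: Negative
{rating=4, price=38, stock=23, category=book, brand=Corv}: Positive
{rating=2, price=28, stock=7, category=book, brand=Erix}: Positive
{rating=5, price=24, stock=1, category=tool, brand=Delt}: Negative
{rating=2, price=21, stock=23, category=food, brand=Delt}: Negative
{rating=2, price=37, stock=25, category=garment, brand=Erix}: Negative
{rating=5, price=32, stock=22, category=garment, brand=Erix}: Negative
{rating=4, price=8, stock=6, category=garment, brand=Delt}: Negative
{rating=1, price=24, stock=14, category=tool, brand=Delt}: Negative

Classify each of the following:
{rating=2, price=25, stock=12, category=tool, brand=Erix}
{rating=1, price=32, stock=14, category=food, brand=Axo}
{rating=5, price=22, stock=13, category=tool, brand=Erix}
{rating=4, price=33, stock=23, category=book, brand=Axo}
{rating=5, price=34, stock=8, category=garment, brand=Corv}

Negative, Negative, Negative, Positive, Negative

The simplest hypothesis consistent with all the labels is: category is book.
Negative: {rating=2, price=25, stock=12, category=tool, brand=Erix}, since category is tool.
Negative: {rating=1, price=32, stock=14, category=food, brand=Axo}, since category is food.
Negative: {rating=5, price=22, stock=13, category=tool, brand=Erix}, since category is tool.
Positive: {rating=4, price=33, stock=23, category=book, brand=Axo}, since category is book.
Negative: {rating=5, price=34, stock=8, category=garment, brand=Corv}, since category is garment.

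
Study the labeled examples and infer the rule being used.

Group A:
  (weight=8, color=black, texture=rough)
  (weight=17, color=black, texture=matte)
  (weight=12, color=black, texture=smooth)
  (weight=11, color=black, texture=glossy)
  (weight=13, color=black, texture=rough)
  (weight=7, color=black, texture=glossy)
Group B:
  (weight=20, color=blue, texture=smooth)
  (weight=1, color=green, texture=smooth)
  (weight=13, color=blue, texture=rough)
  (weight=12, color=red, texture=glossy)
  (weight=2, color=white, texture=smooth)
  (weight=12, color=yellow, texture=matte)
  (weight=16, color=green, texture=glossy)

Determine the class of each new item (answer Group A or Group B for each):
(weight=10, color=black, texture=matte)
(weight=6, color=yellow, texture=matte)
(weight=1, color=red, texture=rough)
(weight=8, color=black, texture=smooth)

The rule appears to be: color is black.

Group A, Group B, Group B, Group A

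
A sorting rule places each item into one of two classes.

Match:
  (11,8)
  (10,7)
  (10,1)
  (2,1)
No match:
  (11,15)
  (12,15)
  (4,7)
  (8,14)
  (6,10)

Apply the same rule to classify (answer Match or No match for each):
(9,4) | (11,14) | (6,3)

The pattern is that an item is 'Match' exactly when: first > second.

Match, No match, Match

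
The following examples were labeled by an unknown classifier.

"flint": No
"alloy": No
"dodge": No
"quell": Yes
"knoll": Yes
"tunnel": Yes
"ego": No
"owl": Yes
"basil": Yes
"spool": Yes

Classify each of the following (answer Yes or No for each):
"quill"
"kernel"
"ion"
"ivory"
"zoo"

Yes, Yes, No, No, No

The classifier is using: ends with 'l'.
"quill": ends with 'l', satisfies this → Yes.
"kernel": ends with 'l', satisfies this → Yes.
"ion": ends with 'n', does not pass → No.
"ivory": ends with 'y', does not pass → No.
"zoo": ends with 'o', does not pass → No.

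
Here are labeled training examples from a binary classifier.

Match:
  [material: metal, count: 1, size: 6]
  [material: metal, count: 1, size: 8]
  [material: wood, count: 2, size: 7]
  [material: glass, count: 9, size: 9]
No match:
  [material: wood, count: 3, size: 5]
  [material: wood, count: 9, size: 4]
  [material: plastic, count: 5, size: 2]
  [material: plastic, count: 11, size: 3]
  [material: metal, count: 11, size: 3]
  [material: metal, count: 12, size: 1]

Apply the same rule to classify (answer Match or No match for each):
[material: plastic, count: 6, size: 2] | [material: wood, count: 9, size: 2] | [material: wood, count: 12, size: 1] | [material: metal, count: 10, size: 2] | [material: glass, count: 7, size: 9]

One predicate separates the groups cleanly: size ≥ 6.
[material: plastic, count: 6, size: 2]: size = 2, fails this test → No match. [material: wood, count: 9, size: 2]: size = 2, fails this test → No match. [material: wood, count: 12, size: 1]: size = 1, fails this test → No match. [material: metal, count: 10, size: 2]: size = 2, fails this test → No match. [material: glass, count: 7, size: 9]: size = 9, fits → Match.

No match, No match, No match, No match, Match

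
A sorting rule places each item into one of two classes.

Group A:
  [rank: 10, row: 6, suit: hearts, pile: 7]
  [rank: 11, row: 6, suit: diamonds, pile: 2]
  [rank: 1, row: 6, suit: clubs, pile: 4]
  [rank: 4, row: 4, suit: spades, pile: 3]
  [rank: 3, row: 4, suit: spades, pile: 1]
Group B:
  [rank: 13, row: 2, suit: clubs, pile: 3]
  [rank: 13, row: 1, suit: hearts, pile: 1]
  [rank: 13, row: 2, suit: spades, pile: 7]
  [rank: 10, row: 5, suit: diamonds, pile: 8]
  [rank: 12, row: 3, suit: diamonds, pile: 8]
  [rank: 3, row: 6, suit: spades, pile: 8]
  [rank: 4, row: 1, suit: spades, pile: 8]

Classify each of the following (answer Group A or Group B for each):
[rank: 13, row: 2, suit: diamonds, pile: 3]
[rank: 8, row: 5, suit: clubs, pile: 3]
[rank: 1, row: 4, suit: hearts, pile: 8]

The rule appears to be: row ≥ 3 AND pile ≤ 7.
[rank: 13, row: 2, suit: diamonds, pile: 3] → row = 2, pile = 3 → Group B. [rank: 8, row: 5, suit: clubs, pile: 3] → row = 5, pile = 3 → Group A. [rank: 1, row: 4, suit: hearts, pile: 8] → row = 4, pile = 8 → Group B.

Group B, Group A, Group B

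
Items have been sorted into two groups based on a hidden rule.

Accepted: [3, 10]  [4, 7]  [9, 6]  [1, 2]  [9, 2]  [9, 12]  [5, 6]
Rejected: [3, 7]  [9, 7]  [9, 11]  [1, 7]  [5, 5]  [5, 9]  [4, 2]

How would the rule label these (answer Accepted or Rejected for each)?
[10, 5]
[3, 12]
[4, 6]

Checking candidate rules against both groups, what survives is: sum is odd.
[10, 5] → 10+5 = 15 → Accepted.
[3, 12] → 3+12 = 15 → Accepted.
[4, 6] → 4+6 = 10 → Rejected.

Accepted, Accepted, Rejected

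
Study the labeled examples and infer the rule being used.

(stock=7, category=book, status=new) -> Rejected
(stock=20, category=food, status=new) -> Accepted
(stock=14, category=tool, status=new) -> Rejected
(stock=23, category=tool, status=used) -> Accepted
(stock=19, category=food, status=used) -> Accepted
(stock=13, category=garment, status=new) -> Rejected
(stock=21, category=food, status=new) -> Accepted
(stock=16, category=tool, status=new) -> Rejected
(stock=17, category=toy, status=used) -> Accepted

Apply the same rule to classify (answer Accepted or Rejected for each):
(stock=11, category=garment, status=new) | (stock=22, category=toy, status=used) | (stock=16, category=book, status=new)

Rejected, Accepted, Rejected

The rule appears to be: stock ≥ 17.
Rejected: (stock=11, category=garment, status=new), since stock = 11. Accepted: (stock=22, category=toy, status=used), since stock = 22. Rejected: (stock=16, category=book, status=new), since stock = 16.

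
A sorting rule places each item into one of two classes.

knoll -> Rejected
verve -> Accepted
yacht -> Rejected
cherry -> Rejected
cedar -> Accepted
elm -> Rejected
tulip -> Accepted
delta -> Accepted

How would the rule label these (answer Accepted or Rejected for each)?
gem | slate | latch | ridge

Rejected, Accepted, Rejected, Accepted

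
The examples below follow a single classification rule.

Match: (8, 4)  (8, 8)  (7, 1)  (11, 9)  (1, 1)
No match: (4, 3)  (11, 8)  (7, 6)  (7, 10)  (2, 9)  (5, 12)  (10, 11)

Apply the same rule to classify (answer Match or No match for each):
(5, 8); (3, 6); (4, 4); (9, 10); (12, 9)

No match, No match, Match, No match, No match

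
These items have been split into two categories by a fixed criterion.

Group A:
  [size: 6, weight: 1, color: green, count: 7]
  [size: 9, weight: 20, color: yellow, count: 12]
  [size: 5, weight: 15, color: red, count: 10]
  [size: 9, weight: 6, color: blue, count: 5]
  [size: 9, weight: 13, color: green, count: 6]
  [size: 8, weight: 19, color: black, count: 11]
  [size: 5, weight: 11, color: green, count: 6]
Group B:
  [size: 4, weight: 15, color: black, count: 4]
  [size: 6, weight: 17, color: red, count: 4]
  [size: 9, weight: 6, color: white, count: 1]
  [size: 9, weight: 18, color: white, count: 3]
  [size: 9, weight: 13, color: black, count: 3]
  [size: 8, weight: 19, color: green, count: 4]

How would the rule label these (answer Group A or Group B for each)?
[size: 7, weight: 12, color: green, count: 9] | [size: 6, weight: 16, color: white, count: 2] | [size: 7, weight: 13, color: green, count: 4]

Group A, Group B, Group B

A rule that fits every label: count ≥ 5 — true of each 'Group A' example, false of each 'Group B' one.
[size: 7, weight: 12, color: green, count: 9] — count = 9, hence Group A. [size: 6, weight: 16, color: white, count: 2] — count = 2, hence Group B. [size: 7, weight: 13, color: green, count: 4] — count = 4, hence Group B.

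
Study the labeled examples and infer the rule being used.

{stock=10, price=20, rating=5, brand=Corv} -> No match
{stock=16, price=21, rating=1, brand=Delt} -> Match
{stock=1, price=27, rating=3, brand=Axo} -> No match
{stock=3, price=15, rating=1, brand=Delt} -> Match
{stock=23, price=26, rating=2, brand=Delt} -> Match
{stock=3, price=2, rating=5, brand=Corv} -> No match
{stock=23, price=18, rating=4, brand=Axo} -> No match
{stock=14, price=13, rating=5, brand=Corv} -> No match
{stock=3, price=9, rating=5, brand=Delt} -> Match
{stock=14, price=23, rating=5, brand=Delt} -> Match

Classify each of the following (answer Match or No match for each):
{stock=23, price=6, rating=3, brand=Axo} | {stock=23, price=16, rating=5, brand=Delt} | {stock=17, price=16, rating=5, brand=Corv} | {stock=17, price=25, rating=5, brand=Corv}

Comparing the two groups points to one rule — brand is Delt.
{stock=23, price=6, rating=3, brand=Axo}: brand is Axo, does not fit → No match. {stock=23, price=16, rating=5, brand=Delt}: brand is Delt, satisfies this → Match. {stock=17, price=16, rating=5, brand=Corv}: brand is Corv, does not fit → No match. {stock=17, price=25, rating=5, brand=Corv}: brand is Corv, does not fit → No match.

No match, Match, No match, No match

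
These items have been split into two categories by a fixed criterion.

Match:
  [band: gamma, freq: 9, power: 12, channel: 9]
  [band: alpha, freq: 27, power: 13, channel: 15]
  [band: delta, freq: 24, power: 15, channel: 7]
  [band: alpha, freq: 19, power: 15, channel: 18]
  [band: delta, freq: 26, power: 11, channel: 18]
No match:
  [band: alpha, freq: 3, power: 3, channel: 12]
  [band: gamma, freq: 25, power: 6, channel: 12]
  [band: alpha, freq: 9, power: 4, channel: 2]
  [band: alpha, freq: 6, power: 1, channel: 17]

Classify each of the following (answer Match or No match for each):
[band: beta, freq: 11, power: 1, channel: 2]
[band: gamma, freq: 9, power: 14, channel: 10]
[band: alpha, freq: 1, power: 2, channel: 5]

No match, Match, No match

The rule appears to be: power ≥ 11.
[band: beta, freq: 11, power: 1, channel: 2] — power = 1, hence No match. [band: gamma, freq: 9, power: 14, channel: 10] — power = 14, hence Match. [band: alpha, freq: 1, power: 2, channel: 5] — power = 2, hence No match.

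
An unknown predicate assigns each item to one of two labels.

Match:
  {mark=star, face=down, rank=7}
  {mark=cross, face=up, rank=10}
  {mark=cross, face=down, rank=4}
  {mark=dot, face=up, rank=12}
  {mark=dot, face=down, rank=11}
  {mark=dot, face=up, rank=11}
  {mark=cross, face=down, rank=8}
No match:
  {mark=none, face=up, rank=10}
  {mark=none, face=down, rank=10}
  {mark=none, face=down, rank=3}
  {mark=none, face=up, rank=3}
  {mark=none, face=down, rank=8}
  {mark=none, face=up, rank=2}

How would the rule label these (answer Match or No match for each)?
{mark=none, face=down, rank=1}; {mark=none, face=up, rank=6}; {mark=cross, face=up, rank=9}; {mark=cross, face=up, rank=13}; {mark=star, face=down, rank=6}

Every 'Match' example satisfies: mark is not none. None of the 'No match' examples do.
{mark=none, face=down, rank=1}: mark is none — lacks this property, so No match. {mark=none, face=up, rank=6}: mark is none — lacks this property, so No match. {mark=cross, face=up, rank=9}: mark is cross — passes, so Match. {mark=cross, face=up, rank=13}: mark is cross — passes, so Match. {mark=star, face=down, rank=6}: mark is star — passes, so Match.

No match, No match, Match, Match, Match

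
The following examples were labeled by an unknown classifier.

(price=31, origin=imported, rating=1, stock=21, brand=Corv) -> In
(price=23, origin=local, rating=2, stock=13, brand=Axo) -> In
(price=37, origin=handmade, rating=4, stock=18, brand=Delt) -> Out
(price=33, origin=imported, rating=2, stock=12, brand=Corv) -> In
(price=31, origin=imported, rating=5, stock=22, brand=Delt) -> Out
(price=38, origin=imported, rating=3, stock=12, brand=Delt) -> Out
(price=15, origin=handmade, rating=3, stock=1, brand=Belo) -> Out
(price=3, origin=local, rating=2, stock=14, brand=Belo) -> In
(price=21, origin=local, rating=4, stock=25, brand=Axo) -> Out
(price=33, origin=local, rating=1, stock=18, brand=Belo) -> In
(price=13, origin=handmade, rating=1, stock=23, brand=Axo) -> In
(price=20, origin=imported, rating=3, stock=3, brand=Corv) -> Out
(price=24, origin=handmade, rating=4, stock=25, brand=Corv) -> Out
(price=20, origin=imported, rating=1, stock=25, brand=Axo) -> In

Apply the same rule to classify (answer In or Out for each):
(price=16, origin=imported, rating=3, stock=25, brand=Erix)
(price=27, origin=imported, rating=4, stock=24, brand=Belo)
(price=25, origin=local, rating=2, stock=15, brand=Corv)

Out, Out, In

The rule appears to be: rating ≤ 2.
(price=16, origin=imported, rating=3, stock=25, brand=Erix): Out (rating = 3).
(price=27, origin=imported, rating=4, stock=24, brand=Belo): Out (rating = 4).
(price=25, origin=local, rating=2, stock=15, brand=Corv): In (rating = 2).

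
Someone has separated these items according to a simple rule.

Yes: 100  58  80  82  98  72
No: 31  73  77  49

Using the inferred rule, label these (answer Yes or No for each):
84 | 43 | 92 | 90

Yes, No, Yes, Yes

Every 'Yes' example satisfies: even. None of the 'No' examples do.
84 — 84 is even, hence Yes. 43 — 43 is odd, hence No. 92 — 92 is even, hence Yes. 90 — 90 is even, hence Yes.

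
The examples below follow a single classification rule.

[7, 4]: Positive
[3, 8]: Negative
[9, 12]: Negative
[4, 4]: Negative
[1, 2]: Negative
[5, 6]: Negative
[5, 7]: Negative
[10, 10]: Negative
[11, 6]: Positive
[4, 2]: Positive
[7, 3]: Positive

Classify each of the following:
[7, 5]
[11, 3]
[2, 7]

Positive, Positive, Negative

The pattern is that an item is 'Positive' exactly when: first > second.
[7, 5]: 7 > 5, matches → Positive.
[11, 3]: 11 > 3, matches → Positive.
[2, 7]: 2 < 7, lacks this property → Negative.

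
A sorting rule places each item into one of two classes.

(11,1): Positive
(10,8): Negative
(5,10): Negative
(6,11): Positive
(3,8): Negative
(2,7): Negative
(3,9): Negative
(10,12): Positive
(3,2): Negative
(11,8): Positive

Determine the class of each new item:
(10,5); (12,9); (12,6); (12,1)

Negative, Positive, Positive, Positive

One predicate separates the groups cleanly: max ≥ 11.
(10,5): Negative (max 10). (12,9): Positive (max 12). (12,6): Positive (max 12). (12,1): Positive (max 12).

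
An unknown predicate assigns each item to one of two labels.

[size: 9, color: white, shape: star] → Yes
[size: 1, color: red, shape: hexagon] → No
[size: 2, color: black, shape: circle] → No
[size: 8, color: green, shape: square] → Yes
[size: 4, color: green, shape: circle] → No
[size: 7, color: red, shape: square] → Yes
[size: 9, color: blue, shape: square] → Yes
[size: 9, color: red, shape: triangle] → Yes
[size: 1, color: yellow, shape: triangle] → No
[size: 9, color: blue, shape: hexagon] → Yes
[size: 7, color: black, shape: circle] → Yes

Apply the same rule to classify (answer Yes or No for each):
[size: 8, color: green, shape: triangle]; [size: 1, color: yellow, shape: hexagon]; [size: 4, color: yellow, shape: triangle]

A rule that fits every label: size ≥ 7 — true of each 'Yes' example, false of each 'No' one.
[size: 8, color: green, shape: triangle] — size = 8, hence Yes. [size: 1, color: yellow, shape: hexagon] — size = 1, hence No. [size: 4, color: yellow, shape: triangle] — size = 4, hence No.

Yes, No, No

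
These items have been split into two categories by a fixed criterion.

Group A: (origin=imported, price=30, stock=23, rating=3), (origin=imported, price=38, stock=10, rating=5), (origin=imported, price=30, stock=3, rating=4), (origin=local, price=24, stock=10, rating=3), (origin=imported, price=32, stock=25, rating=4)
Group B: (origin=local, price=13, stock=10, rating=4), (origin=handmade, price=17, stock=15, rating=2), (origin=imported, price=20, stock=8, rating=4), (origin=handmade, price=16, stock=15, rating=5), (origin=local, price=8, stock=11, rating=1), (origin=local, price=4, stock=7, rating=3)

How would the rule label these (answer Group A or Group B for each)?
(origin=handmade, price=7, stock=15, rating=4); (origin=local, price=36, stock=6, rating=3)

All 'Group A' examples share one property — price ≥ 24 — and every 'Group B' example lacks it.
Group B: (origin=handmade, price=7, stock=15, rating=4), since price = 7.
Group A: (origin=local, price=36, stock=6, rating=3), since price = 36.

Group B, Group A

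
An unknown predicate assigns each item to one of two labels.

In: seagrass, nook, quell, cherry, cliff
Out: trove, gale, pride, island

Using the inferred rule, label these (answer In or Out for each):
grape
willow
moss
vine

One predicate separates the groups cleanly: has a double letter.
grape: Out (no doubled letter).
willow: In ('ll' doubled).
moss: In ('ss' doubled).
vine: Out (no doubled letter).

Out, In, In, Out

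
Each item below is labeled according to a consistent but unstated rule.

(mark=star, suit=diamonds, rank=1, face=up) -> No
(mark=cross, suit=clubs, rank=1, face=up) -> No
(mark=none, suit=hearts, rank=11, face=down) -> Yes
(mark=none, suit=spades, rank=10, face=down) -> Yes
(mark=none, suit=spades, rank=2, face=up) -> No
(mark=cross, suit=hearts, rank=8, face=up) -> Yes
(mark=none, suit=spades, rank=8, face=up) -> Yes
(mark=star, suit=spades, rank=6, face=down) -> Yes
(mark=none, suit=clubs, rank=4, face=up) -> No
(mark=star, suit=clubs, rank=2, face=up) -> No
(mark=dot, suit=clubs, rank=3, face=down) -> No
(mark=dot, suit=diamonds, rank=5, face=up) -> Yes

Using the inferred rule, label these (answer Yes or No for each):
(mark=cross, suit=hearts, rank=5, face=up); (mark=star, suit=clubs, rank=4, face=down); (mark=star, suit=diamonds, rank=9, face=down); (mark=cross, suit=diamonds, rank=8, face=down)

Yes, No, Yes, Yes

Every 'Yes' example satisfies: rank ≥ 5. None of the 'No' examples do.
(mark=cross, suit=hearts, rank=5, face=up) — rank = 5, hence Yes.
(mark=star, suit=clubs, rank=4, face=down) — rank = 4, hence No.
(mark=star, suit=diamonds, rank=9, face=down) — rank = 9, hence Yes.
(mark=cross, suit=diamonds, rank=8, face=down) — rank = 8, hence Yes.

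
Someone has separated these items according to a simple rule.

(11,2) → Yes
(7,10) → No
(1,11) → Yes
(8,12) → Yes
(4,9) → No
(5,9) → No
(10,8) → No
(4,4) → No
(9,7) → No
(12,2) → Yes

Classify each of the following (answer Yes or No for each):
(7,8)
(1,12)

No, Yes

The pattern is that an item is 'Yes' exactly when: max ≥ 11.
(7,8) — max 8, hence No. (1,12) — max 12, hence Yes.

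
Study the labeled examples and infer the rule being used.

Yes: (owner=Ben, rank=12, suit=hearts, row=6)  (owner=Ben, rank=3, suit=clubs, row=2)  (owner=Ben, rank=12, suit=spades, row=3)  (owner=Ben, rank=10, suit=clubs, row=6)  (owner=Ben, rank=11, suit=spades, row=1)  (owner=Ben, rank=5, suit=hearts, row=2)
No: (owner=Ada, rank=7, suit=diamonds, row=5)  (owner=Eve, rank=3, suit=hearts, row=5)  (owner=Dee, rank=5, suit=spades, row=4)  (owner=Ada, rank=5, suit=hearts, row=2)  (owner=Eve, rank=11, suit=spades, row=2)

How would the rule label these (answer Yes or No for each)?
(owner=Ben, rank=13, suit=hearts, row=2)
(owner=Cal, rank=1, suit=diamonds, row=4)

Yes, No

Every 'Yes' example satisfies: owner is Ben. None of the 'No' examples do.
(owner=Ben, rank=13, suit=hearts, row=2): owner is Ben, satisfies this → Yes.
(owner=Cal, rank=1, suit=diamonds, row=4): owner is Cal, doesn't qualify → No.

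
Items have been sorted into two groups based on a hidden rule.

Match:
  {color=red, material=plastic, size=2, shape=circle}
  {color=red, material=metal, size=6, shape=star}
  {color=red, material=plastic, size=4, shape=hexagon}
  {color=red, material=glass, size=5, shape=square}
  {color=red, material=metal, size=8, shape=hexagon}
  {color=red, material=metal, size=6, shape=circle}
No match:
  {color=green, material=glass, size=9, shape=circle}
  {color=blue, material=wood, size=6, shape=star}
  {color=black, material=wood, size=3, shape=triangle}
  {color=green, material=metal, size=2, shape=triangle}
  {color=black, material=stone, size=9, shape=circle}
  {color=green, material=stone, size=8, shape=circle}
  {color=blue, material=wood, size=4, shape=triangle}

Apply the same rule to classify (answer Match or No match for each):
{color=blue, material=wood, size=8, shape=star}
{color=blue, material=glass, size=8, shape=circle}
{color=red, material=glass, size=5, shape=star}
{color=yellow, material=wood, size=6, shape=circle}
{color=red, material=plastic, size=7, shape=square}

A rule that fits every label: color is red — true of each 'Match' example, false of each 'No match' one.
No match: {color=blue, material=wood, size=8, shape=star}, since color is blue.
No match: {color=blue, material=glass, size=8, shape=circle}, since color is blue.
Match: {color=red, material=glass, size=5, shape=star}, since color is red.
No match: {color=yellow, material=wood, size=6, shape=circle}, since color is yellow.
Match: {color=red, material=plastic, size=7, shape=square}, since color is red.

No match, No match, Match, No match, Match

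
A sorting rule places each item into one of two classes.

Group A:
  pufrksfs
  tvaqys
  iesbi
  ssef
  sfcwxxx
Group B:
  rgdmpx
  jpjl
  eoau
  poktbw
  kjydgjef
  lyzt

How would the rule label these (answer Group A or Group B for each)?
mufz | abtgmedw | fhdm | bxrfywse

Group B, Group B, Group B, Group A

Comparing the two groups points to one rule — contains 's'.
mufz → no 's' → Group B. abtgmedw → no 's' → Group B. fhdm → no 's' → Group B. bxrfywse → has 's' → Group A.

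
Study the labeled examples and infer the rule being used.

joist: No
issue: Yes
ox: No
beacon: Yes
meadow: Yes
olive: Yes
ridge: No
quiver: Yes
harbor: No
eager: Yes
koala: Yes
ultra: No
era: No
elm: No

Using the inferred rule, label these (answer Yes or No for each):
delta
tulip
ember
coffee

No, No, No, Yes

All 'Yes' examples share one property — has ≥ 3 vowels — and every 'No' example lacks it.
delta: 2 vowels — does not fit, so No. tulip: 2 vowels — does not fit, so No. ember: 2 vowels — does not fit, so No. coffee: 3 vowels — has this property, so Yes.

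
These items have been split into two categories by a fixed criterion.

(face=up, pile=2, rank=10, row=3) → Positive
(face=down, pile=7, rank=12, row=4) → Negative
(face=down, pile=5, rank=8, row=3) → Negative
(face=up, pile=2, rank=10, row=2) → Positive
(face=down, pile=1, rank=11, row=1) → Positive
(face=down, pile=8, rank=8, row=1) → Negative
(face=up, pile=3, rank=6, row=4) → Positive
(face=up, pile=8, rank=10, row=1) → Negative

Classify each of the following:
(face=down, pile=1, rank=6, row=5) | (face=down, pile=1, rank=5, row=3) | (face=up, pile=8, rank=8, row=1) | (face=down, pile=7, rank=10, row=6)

Positive, Positive, Negative, Negative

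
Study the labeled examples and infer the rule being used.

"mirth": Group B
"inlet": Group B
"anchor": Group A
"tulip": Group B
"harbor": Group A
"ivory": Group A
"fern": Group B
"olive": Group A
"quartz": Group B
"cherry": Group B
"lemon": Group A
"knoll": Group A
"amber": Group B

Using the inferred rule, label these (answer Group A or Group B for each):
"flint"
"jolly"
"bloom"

Group B, Group A, Group A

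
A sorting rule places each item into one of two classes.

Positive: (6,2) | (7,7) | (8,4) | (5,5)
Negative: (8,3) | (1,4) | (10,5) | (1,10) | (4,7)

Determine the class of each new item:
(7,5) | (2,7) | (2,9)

Positive, Negative, Negative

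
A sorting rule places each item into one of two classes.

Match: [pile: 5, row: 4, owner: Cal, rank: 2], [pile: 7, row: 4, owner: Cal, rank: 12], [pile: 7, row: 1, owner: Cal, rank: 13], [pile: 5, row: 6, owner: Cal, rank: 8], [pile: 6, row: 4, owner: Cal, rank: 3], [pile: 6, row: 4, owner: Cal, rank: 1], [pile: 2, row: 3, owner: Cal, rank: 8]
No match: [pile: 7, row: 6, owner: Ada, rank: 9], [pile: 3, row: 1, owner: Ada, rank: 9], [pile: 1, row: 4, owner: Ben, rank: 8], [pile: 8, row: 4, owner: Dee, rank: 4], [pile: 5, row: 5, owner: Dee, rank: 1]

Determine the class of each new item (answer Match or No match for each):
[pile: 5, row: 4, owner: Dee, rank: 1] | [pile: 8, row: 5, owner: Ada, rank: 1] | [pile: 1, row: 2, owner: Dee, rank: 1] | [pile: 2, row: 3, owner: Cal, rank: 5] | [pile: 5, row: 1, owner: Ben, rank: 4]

No match, No match, No match, Match, No match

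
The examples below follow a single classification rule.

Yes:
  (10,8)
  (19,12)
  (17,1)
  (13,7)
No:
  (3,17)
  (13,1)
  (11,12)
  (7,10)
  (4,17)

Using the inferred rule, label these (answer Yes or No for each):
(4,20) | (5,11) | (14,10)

The classifier is using: first > second AND sum ≥ 17.
(4,20) → 4 < 20, 4+20 = 24 → No.
(5,11) → 5 < 11, 5+11 = 16 → No.
(14,10) → 14 > 10, 14+10 = 24 → Yes.

No, No, Yes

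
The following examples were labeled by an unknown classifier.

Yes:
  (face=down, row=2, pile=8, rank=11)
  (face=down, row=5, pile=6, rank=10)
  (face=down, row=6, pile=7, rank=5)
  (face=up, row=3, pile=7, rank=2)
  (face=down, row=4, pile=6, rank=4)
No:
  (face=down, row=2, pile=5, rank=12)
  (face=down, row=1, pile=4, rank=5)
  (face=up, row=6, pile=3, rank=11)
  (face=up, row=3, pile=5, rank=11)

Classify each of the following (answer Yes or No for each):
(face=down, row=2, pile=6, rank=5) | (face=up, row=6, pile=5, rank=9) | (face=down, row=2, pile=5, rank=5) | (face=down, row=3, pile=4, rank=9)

The classifier is using: pile ≥ 6.
(face=down, row=2, pile=6, rank=5): Yes (pile = 6).
(face=up, row=6, pile=5, rank=9): No (pile = 5).
(face=down, row=2, pile=5, rank=5): No (pile = 5).
(face=down, row=3, pile=4, rank=9): No (pile = 4).

Yes, No, No, No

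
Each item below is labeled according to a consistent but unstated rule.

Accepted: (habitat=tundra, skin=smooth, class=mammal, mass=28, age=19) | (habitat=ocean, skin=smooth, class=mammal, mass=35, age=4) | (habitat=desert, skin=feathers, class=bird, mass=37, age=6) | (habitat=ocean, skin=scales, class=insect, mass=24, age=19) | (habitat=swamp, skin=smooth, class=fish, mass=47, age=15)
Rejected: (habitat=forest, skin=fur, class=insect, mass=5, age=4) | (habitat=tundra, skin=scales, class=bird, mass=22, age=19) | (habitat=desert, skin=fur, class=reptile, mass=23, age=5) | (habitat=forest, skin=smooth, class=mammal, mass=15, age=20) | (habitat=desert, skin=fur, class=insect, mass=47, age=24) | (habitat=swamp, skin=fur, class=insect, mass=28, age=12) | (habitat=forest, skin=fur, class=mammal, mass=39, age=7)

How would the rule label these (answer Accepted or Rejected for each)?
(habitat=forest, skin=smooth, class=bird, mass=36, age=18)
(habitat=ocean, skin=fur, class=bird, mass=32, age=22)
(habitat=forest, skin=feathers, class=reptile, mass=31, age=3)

One predicate separates the groups cleanly: skin is not fur AND mass ≥ 23.
(habitat=forest, skin=smooth, class=bird, mass=36, age=18) → skin is smooth, mass = 36 → Accepted. (habitat=ocean, skin=fur, class=bird, mass=32, age=22) → skin is fur, mass = 32 → Rejected. (habitat=forest, skin=feathers, class=reptile, mass=31, age=3) → skin is feathers, mass = 31 → Accepted.

Accepted, Rejected, Accepted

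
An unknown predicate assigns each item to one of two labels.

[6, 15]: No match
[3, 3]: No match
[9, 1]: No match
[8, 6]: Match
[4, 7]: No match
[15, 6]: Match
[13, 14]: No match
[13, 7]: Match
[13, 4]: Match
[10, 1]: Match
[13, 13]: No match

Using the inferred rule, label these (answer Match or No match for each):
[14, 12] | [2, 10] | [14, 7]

The pattern is that an item is 'Match' exactly when: first > second AND sum ≥ 11.
[14, 12]: 14 > 12, 14+12 = 26 — fits, so Match.
[2, 10]: 2 < 10, 2+10 = 12 — fails the rule, so No match.
[14, 7]: 14 > 7, 14+7 = 21 — fits, so Match.

Match, No match, Match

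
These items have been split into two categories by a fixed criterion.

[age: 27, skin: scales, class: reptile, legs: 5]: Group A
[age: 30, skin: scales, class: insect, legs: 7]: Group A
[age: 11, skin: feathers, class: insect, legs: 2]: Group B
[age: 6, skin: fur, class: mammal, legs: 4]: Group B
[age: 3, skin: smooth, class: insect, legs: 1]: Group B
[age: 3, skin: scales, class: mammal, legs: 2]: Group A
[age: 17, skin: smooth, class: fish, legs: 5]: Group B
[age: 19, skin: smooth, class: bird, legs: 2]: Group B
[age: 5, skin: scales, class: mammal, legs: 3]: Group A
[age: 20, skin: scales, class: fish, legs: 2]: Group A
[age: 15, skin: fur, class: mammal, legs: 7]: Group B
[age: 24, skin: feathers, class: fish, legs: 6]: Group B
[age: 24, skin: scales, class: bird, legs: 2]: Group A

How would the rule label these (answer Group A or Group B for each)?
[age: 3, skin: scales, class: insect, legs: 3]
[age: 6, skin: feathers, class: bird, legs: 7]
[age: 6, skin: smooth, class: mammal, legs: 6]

Group A, Group B, Group B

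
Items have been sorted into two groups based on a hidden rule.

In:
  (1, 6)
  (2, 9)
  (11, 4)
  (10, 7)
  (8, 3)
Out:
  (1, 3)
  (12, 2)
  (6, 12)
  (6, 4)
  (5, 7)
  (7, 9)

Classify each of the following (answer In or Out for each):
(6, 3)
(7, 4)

In, In

Comparing the two groups points to one rule — sum is odd.
(6, 3): In (6+3 = 9).
(7, 4): In (7+4 = 11).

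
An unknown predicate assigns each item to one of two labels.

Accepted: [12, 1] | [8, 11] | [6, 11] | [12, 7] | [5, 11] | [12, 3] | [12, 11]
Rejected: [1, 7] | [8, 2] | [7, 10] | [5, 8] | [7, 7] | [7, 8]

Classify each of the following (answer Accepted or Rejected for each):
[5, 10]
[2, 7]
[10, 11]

One predicate separates the groups cleanly: max ≥ 11.
[5, 10] — max 10, hence Rejected. [2, 7] — max 7, hence Rejected. [10, 11] — max 11, hence Accepted.

Rejected, Rejected, Accepted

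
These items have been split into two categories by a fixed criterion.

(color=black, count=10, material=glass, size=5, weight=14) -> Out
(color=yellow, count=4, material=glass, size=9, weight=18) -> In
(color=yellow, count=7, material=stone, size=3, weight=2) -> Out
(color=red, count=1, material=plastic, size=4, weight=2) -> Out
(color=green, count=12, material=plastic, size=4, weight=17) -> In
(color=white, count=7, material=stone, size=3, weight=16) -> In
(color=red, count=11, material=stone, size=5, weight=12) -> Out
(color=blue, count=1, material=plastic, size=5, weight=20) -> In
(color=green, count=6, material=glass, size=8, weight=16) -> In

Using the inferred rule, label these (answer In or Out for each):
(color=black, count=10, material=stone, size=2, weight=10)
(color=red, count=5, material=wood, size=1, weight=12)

The distinguishing property — weight ≥ 16 — holds for all the 'In' cases and none of the 'Out' cases.
(color=black, count=10, material=stone, size=2, weight=10) — weight = 10, hence Out.
(color=red, count=5, material=wood, size=1, weight=12) — weight = 12, hence Out.

Out, Out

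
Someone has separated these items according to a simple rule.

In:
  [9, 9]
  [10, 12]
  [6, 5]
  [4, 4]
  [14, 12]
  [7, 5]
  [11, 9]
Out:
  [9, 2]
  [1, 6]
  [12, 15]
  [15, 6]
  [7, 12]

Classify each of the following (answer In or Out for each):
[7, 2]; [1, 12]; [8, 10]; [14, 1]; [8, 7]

Out, Out, In, Out, In

The simplest hypothesis consistent with all the labels is: |first − second| ≤ 2.
[7, 2]: |7−2| = 5 — doesn't match, so Out.
[1, 12]: |1−12| = 11 — doesn't match, so Out.
[8, 10]: |8−10| = 2 — has this property, so In.
[14, 1]: |14−1| = 13 — doesn't match, so Out.
[8, 7]: |8−7| = 1 — has this property, so In.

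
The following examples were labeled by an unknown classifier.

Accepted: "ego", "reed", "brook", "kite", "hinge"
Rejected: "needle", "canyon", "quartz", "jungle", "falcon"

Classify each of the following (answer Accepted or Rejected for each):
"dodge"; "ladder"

Accepted, Rejected

The rule appears to be: length ≤ 5.
"dodge" → length 5 → Accepted. "ladder" → length 6 → Rejected.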